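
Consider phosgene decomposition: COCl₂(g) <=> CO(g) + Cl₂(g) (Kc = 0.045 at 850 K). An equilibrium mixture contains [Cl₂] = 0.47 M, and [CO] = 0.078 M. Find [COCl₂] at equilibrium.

[COCl₂] = 0.81 M

At equilibrium, Kc = [CO]·[Cl₂] / [COCl₂] = 0.045.
(0.078)·(0.47) / ([COCl₂]) = 0.045
[COCl₂] = 0.815 = 0.81 M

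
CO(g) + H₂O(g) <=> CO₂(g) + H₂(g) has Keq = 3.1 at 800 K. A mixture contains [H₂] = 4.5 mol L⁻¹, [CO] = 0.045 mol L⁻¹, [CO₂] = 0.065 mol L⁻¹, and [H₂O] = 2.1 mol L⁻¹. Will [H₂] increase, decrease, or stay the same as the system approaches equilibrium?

stay the same

Q = [CO₂]·[H₂] / ([CO]·[H₂O]) = (0.065)·(4.5) / ((0.045)·(2.1)) = 3.1
Q = 3.1 = Keq; the system is at equilibrium.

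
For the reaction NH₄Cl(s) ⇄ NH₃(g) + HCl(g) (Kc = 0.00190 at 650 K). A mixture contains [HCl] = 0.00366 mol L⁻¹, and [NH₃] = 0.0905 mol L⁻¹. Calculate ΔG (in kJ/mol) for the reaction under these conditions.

ΔG = -9.44 kJ/mol

(NH₄Cl is a pure solid — omitted from Qc.)
Qc = [NH₃]·[HCl] = (0.0905)·(0.00366) = 3.31e-4
ΔG = RT ln(Qc/Kc) = (8.314 J mol⁻¹ K⁻¹)(650 K) × ln(3.31e-4/0.00190)
   = (5.404 kJ/mol)(-1.747) = -9.44 kJ/mol
ΔG < 0, so the forward reaction is spontaneous (proceeds forward).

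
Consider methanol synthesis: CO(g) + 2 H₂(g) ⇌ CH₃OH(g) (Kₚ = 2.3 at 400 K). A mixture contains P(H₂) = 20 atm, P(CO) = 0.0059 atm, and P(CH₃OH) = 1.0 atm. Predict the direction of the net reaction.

forward (toward products)

Qₚ = P(CH₃OH) / (P(CO)·P(H₂)²) = (1.0) / ((0.0059)·(20)²) = 0.42
Qₚ = 0.42 < Kₚ = 2.3, so the forward reaction proceeds.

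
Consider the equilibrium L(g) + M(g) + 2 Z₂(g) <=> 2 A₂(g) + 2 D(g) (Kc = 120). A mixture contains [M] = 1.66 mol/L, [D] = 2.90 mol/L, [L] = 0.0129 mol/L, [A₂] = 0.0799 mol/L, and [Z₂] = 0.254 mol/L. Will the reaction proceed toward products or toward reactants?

forward (toward products)

Qc = [A₂]²·[D]² / ([L]·[M]·[Z₂]²) = (0.0799)²·(2.90)² / ((0.0129)·(1.66)·(0.254)²) = 38.9
Qc = 38.9 < Kc = 120, so the forward reaction proceeds.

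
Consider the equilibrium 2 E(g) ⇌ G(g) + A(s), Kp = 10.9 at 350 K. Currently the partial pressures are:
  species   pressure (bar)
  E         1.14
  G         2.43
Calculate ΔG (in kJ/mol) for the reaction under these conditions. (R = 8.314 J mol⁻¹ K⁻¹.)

ΔG = -5.13 kJ/mol

(A is a pure solid — omitted from Qp.)
Qp = P(G) / P(E)² = (2.43) / (1.14)² = 1.87
ΔG = RT ln(Qp/Kp) = (8.314 J mol⁻¹ K⁻¹)(350 K) × ln(1.87/10.9)
   = (2.910 kJ/mol)(-1.763) = -5.13 kJ/mol
ΔG < 0, so the forward reaction is spontaneous (proceeds forward).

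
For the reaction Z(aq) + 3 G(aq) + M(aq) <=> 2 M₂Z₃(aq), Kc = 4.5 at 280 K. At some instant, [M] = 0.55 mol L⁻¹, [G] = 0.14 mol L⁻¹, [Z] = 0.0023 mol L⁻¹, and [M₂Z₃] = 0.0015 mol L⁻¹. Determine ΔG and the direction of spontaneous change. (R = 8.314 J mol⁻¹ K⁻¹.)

Qc = [M₂Z₃]² / ([Z]·[G]³·[M]) = (0.0015)² / ((0.0023)·(0.14)³·(0.55)) = 0.648
ΔG = RT ln(Qc/Kc) = (8.314 J mol⁻¹ K⁻¹)(280 K) × ln(0.648/4.5)
   = (2.328 kJ/mol)(-1.938) = -4.51 kJ/mol
ΔG < 0, so the forward reaction is spontaneous (proceeds forward).

ΔG = -4.51 kJ/mol; the forward reaction is spontaneous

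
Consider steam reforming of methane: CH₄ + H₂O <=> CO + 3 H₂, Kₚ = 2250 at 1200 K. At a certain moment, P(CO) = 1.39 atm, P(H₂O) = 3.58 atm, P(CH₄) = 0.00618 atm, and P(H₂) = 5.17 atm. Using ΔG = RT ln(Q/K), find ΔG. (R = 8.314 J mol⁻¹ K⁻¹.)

Qₚ = P(CO)·P(H₂)³ / (P(CH₄)·P(H₂O)) = (1.39)·(5.17)³ / ((0.00618)·(3.58)) = 8680
ΔG = RT ln(Qₚ/Kₚ) = (8.314 J mol⁻¹ K⁻¹)(1200 K) × ln(8680/2250)
   = (9.977 kJ/mol)(1.350) = 13.5 kJ/mol
ΔG > 0, so the forward reaction is non-spontaneous (proceeds in reverse).

ΔG = 13.5 kJ/mol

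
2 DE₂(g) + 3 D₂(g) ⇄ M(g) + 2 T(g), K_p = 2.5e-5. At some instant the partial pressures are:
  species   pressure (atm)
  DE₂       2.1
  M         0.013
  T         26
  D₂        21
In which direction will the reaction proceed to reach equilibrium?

in the reverse direction

Q_p = P(M)·P(T)² / (P(DE₂)²·P(D₂)³) = (0.013)·(26)² / ((2.1)²·(21)³) = 2.2e-4
Q_p = 2.2e-4 > K_p = 2.5e-5, so the reverse reaction proceeds.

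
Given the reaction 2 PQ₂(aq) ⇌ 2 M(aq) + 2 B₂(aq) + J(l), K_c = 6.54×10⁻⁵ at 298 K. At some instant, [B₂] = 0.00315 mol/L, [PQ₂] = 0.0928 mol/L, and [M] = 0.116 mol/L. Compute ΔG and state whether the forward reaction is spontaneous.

(J is a pure liquid — omitted from Q_c.)
Q_c = [M]²·[B₂]² / [PQ₂]² = (0.116)²·(0.00315)² / (0.0928)² = 1.55×10⁻⁵
ΔG = RT ln(Q_c/K_c) = (8.314 J mol⁻¹ K⁻¹)(298 K) × ln(1.55×10⁻⁵/6.54×10⁻⁵)
   = (2.478 kJ/mol)(-1.440) = -3.57 kJ/mol
ΔG < 0, so the forward reaction is spontaneous (proceeds forward).

ΔG = -3.57 kJ/mol; the forward reaction is spontaneous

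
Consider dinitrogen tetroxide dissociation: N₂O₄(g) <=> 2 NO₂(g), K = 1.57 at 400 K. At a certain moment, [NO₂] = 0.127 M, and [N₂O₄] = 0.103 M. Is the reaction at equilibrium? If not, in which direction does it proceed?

to the right

Q = [NO₂]² / [N₂O₄] = (0.127)² / (0.103) = 0.157
Q = 0.157 < K = 1.57, so the forward reaction proceeds.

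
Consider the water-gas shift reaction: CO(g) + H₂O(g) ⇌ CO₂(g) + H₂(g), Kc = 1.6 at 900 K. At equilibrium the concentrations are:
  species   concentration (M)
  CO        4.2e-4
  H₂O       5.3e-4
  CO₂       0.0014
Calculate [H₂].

At equilibrium, Kc = [CO₂]·[H₂] / ([CO]·[H₂O]) = 1.6.
(0.0014)·([H₂]) / ((4.2e-4)·(5.3e-4)) = 1.6
[H₂] = 2.54e-4 = 2.5e-4 M

[H₂] = 2.5e-4 M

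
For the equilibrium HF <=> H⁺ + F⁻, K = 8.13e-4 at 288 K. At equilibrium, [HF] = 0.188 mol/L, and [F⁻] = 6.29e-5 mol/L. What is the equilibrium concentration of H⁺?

[H⁺] = 2.43 mol/L

At equilibrium, K = [H⁺]·[F⁻] / [HF] = 8.13e-4.
([H⁺])·(6.29e-5) / (0.188) = 8.13e-4
[H⁺] = 2.43 mol/L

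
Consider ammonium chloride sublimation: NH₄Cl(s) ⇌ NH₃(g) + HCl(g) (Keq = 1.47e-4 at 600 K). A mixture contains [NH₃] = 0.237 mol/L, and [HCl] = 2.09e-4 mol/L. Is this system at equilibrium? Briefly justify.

(NH₄Cl is a pure solid — omitted from Q.)
Q = [NH₃]·[HCl] = (0.237)·(2.09e-4) = 4.95e-5
Q = 4.95e-5 < Keq = 1.47e-4: net forward reaction.

no; Q < K, reaction proceeds forward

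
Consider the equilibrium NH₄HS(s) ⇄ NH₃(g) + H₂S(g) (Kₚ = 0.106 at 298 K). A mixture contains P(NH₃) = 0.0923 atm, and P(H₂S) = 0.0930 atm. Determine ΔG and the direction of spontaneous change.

ΔG = -6.23 kJ/mol; the forward reaction is spontaneous

(NH₄HS is a pure solid — omitted from Qₚ.)
Qₚ = P(NH₃)·P(H₂S) = (0.0923)·(0.0930) = 0.00858
ΔG = RT ln(Qₚ/Kₚ) = (8.314 J mol⁻¹ K⁻¹)(298 K) × ln(0.00858/0.106)
   = (2.478 kJ/mol)(-2.514) = -6.23 kJ/mol
ΔG < 0, so the forward reaction is spontaneous (proceeds forward).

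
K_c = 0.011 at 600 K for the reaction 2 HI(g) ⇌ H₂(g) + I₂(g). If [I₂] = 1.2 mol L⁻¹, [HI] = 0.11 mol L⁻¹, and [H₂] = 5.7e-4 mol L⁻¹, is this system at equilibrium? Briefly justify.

no; Q > K, reaction proceeds in reverse

Q_c = [H₂]·[I₂] / [HI]² = (5.7e-4)·(1.2) / (0.11)² = 0.057
Q_c = 0.057 > K_c = 0.011: net reverse reaction.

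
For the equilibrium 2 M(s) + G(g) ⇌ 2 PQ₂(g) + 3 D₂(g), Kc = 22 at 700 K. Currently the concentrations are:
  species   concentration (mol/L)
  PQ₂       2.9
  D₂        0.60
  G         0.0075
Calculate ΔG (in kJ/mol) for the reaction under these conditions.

(M is a pure solid — omitted from Qc.)
Qc = [PQ₂]²·[D₂]³ / [G] = (2.9)²·(0.60)³ / (0.0075) = 242
ΔG = RT ln(Qc/Kc) = (8.314 J mol⁻¹ K⁻¹)(700 K) × ln(242/22)
   = (5.820 kJ/mol)(2.398) = 14.0 kJ/mol
ΔG > 0, so the forward reaction is non-spontaneous (proceeds in reverse).

ΔG = 14.0 kJ/mol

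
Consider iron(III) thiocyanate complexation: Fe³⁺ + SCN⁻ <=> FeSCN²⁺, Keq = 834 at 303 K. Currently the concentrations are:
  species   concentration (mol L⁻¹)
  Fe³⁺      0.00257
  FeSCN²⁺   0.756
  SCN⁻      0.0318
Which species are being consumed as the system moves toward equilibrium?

Q = [FeSCN²⁺] / ([Fe³⁺]·[SCN⁻]) = (0.756) / ((0.00257)·(0.0318)) = 9250
Q = 9250 > Keq = 834: net reverse reaction.

FeSCN²⁺ (products)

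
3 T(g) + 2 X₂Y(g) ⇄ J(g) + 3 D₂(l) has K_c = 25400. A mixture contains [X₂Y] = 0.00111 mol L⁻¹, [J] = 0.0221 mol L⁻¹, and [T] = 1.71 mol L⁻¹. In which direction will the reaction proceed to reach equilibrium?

(D₂ is a pure liquid — omitted from Q_c.)
Q_c = [J] / ([T]³·[X₂Y]²) = (0.0221) / ((1.71)³·(0.00111)²) = 3590
Q_c = 3590 < K_c = 25400, so the forward reaction proceeds.

to the right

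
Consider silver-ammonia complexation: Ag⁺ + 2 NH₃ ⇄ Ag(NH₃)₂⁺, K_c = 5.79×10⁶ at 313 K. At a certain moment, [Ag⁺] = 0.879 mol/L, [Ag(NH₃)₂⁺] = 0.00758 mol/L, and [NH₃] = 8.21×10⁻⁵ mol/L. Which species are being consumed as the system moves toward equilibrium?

Q_c = [Ag(NH₃)₂⁺] / ([Ag⁺]·[NH₃]²) = (0.00758) / ((0.879)·(8.21×10⁻⁵)²) = 1.28×10⁶
Q_c = 1.28×10⁶ < K_c = 5.79×10⁶: net forward reaction.

Ag⁺, NH₃ (reactants)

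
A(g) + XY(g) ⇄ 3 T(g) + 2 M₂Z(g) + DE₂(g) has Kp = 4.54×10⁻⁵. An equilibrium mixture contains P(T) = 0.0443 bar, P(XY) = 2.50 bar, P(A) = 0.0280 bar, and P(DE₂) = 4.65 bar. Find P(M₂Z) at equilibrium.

At equilibrium, Kp = P(T)³·P(M₂Z)²·P(DE₂) / (P(A)·P(XY)) = 4.54×10⁻⁵.
(0.0443)³·(P(M₂Z))²·(4.65) / ((0.0280)·(2.50)) = 4.54×10⁻⁵
P(M₂Z)² = 0.00786 ⇒ P(M₂Z) = 0.0887 bar

P(M₂Z) = 0.0887 bar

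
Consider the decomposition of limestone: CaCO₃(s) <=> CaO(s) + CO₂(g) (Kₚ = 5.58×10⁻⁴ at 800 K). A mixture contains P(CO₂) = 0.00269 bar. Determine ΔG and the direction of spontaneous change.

ΔG = 10.5 kJ/mol; the forward reaction is non-spontaneous

(CaCO₃, CaO are pure solids — omitted from Qₚ.)
Qₚ = P(CO₂) = 0.00269
ΔG = RT ln(Qₚ/Kₚ) = (8.314 J mol⁻¹ K⁻¹)(800 K) × ln(0.00269/5.58×10⁻⁴)
   = (6.651 kJ/mol)(1.573) = 10.5 kJ/mol
ΔG > 0, so the forward reaction is non-spontaneous (proceeds in reverse).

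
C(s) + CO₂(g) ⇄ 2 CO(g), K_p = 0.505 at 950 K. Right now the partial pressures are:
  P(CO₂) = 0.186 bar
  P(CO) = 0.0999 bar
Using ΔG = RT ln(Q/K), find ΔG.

(C is a pure solid — omitted from Q_p.)
Q_p = P(CO)² / P(CO₂) = (0.0999)² / (0.186) = 0.0537
ΔG = RT ln(Q_p/K_p) = (8.314 J mol⁻¹ K⁻¹)(950 K) × ln(0.0537/0.505)
   = (7.898 kJ/mol)(-2.241) = -17.7 kJ/mol
ΔG < 0, so the forward reaction is spontaneous (proceeds forward).

ΔG = -17.7 kJ/mol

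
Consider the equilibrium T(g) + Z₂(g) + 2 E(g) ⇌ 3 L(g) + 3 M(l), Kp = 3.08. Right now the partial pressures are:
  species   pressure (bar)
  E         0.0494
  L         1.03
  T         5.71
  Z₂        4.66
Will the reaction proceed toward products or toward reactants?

toward reactants

(M is a pure liquid — omitted from Qp.)
Qp = P(L)³ / (P(T)·P(Z₂)·P(E)²) = (1.03)³ / ((5.71)·(4.66)·(0.0494)²) = 16.8
Qp = 16.8 > Kp = 3.08, so the reverse reaction proceeds.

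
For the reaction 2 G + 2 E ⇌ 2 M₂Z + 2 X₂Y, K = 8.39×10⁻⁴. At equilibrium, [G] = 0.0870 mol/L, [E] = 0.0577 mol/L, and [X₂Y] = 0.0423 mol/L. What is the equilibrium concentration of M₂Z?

At equilibrium, K = [M₂Z]²·[X₂Y]² / ([G]²·[E]²) = 8.39×10⁻⁴.
([M₂Z])²·(0.0423)² / ((0.0870)²·(0.0577)²) = 8.39×10⁻⁴
[M₂Z]² = 1.18×10⁻⁵ ⇒ [M₂Z] = 0.00344 mol/L

[M₂Z] = 0.00344 mol/L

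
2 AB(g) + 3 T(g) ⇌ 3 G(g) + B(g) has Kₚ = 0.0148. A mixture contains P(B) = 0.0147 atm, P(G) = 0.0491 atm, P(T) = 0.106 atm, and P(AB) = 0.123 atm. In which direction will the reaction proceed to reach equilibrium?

Qₚ = P(G)³·P(B) / (P(AB)²·P(T)³) = (0.0491)³·(0.0147) / ((0.123)²·(0.106)³) = 0.0966
Qₚ = 0.0966 > Kₚ = 0.0148, so the reverse reaction proceeds.

in the reverse direction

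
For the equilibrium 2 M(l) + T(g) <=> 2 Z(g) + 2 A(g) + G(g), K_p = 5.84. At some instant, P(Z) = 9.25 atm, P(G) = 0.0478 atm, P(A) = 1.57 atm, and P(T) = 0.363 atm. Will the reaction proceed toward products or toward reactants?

(M is a pure liquid — omitted from Q_p.)
Q_p = P(Z)²·P(A)²·P(G) / P(T) = (9.25)²·(1.57)²·(0.0478) / (0.363) = 27.8
Q_p = 27.8 > K_p = 5.84, so the reverse reaction proceeds.

reverse (toward reactants)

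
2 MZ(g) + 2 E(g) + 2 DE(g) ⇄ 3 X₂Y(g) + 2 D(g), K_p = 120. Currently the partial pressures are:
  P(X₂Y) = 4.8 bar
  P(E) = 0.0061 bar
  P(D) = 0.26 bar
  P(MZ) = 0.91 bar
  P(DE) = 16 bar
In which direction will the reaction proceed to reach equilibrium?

to the left

Q_p = P(X₂Y)³·P(D)² / (P(MZ)²·P(E)²·P(DE)²) = (4.8)³·(0.26)² / ((0.91)²·(0.0061)²·(16)²) = 950
Q_p = 950 > K_p = 120, so the reverse reaction proceeds.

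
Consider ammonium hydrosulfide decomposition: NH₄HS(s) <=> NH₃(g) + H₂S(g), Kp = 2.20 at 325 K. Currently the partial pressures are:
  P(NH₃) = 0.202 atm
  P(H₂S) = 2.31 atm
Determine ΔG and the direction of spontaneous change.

(NH₄HS is a pure solid — omitted from Qp.)
Qp = P(NH₃)·P(H₂S) = (0.202)·(2.31) = 0.467
ΔG = RT ln(Qp/Kp) = (8.314 J mol⁻¹ K⁻¹)(325 K) × ln(0.467/2.20)
   = (2.702 kJ/mol)(-1.550) = -4.19 kJ/mol
ΔG < 0, so the forward reaction is spontaneous (proceeds forward).

ΔG = -4.19 kJ/mol; the forward reaction is spontaneous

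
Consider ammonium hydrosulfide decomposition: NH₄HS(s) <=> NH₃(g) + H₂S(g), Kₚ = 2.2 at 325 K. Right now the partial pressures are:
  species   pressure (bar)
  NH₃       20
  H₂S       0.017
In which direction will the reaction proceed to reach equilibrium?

(NH₄HS is a pure solid — omitted from Qₚ.)
Qₚ = P(NH₃)·P(H₂S) = (20)·(0.017) = 0.34
Qₚ = 0.34 < Kₚ = 2.2, so the forward reaction proceeds.

forward (toward products)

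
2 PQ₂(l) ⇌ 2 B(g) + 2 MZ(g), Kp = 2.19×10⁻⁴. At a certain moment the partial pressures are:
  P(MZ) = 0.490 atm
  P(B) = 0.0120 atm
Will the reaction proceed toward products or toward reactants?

toward products

(PQ₂ is a pure liquid — omitted from Qp.)
Qp = P(B)²·P(MZ)² = (0.0120)²·(0.490)² = 3.46×10⁻⁵
Qp = 3.46×10⁻⁵ < Kp = 2.19×10⁻⁴, so the forward reaction proceeds.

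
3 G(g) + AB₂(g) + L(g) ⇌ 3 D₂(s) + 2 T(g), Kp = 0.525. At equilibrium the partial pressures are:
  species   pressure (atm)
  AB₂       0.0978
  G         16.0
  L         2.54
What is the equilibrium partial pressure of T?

P(T) = 23.1 atm

(D₂ is a pure solid — omitted from Kp.)
At equilibrium, Kp = P(T)² / (P(G)³·P(AB₂)·P(L)) = 0.525.
(P(T))² / ((16.0)³·(0.0978)·(2.54)) = 0.525
P(T)² = 534 ⇒ P(T) = 23.1 atm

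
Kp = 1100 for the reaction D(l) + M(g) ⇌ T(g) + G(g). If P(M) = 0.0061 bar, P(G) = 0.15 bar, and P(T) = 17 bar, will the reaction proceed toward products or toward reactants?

(D is a pure liquid — omitted from Qp.)
Qp = P(T)·P(G) / P(M) = (17)·(0.15) / (0.0061) = 420
Qp = 420 < Kp = 1100, so the forward reaction proceeds.

toward products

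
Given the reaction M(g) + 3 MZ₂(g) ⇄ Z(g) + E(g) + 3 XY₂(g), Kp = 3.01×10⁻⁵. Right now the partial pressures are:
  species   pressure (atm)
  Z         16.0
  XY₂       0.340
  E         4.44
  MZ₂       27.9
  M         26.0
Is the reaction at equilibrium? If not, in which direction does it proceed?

Qp = P(Z)·P(E)·P(XY₂)³ / (P(M)·P(MZ₂)³) = (16.0)·(4.44)·(0.340)³ / ((26.0)·(27.9)³) = 4.94×10⁻⁶
Qp = 4.94×10⁻⁶ < Kp = 3.01×10⁻⁵, so the forward reaction proceeds.

forward (toward products)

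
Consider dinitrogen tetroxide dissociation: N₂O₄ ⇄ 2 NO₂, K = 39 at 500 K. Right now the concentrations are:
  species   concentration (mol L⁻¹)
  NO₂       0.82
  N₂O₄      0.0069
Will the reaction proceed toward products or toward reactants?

Q = [NO₂]² / [N₂O₄] = (0.82)² / (0.0069) = 97
Q = 97 > K = 39, so the reverse reaction proceeds.

toward reactants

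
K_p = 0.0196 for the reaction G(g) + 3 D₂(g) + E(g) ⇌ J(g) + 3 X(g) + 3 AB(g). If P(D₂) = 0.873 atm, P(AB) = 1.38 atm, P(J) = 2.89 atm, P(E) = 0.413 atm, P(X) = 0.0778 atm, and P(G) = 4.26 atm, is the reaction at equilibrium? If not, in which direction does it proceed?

toward products

Q_p = P(J)·P(X)³·P(AB)³ / (P(G)·P(D₂)³·P(E)) = (2.89)·(0.0778)³·(1.38)³ / ((4.26)·(0.873)³·(0.413)) = 0.00306
Q_p = 0.00306 < K_p = 0.0196, so the forward reaction proceeds.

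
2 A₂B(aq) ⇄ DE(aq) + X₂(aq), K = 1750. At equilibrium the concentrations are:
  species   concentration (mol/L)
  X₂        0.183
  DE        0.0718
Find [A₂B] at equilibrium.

At equilibrium, K = [DE]·[X₂] / [A₂B]² = 1750.
(0.0718)·(0.183) / ([A₂B])² = 1750
[A₂B]² = 7.51e-6 ⇒ [A₂B] = 0.00274 mol/L

[A₂B] = 0.00274 mol/L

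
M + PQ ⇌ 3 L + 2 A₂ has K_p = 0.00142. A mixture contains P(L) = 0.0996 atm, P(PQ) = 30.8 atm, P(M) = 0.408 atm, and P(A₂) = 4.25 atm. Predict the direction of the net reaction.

Q_p = P(L)³·P(A₂)² / (P(M)·P(PQ)) = (0.0996)³·(4.25)² / ((0.408)·(30.8)) = 0.00142
Q_p = 0.00142 = K_p, so the system is already at equilibrium.

neither direction; the system is at equilibrium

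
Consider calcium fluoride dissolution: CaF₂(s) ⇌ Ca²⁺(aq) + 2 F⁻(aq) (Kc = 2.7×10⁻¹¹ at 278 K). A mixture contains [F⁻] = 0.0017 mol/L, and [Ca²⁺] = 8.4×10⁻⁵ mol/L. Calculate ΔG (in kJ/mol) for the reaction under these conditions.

(CaF₂ is a pure solid — omitted from Qc.)
Qc = [Ca²⁺]·[F⁻]² = (8.4×10⁻⁵)·(0.0017)² = 2.43×10⁻¹⁰
ΔG = RT ln(Qc/Kc) = (8.314 J mol⁻¹ K⁻¹)(278 K) × ln(2.43×10⁻¹⁰/2.7×10⁻¹¹)
   = (2.311 kJ/mol)(2.197) = 5.08 kJ/mol
ΔG > 0, so the forward reaction is non-spontaneous (proceeds in reverse).

ΔG = 5.08 kJ/mol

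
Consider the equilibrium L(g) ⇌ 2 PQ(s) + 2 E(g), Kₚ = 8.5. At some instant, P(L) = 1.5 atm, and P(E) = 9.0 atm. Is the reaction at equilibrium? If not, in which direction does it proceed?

(PQ is a pure solid — omitted from Qₚ.)
Qₚ = P(E)² / P(L) = (9.0)² / (1.5) = 54
Qₚ = 54 > Kₚ = 8.5, so the reverse reaction proceeds.

in the reverse direction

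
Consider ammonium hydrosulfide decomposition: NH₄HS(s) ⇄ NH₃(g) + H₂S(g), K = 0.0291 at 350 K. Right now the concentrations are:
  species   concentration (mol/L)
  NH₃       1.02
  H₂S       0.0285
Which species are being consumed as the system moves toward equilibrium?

(NH₄HS is a pure solid — omitted from Q.)
Q = [NH₃]·[H₂S] = (1.02)·(0.0285) = 0.0291
Q = 0.0291 = K; the system is at equilibrium.

none (at equilibrium)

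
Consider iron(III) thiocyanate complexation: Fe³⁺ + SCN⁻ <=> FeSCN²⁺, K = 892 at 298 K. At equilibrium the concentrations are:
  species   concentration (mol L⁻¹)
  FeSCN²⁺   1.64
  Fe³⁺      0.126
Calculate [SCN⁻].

At equilibrium, K = [FeSCN²⁺] / ([Fe³⁺]·[SCN⁻]) = 892.
(1.64) / ((0.126)·([SCN⁻])) = 892
[SCN⁻] = 0.0146 mol L⁻¹

[SCN⁻] = 0.0146 mol L⁻¹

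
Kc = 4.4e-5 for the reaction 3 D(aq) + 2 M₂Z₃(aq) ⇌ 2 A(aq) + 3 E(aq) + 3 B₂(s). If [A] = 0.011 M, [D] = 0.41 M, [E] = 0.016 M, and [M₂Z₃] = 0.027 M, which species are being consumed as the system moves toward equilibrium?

(B₂ is a pure solid — omitted from Qc.)
Qc = [A]²·[E]³ / ([D]³·[M₂Z₃]²) = (0.011)²·(0.016)³ / ((0.41)³·(0.027)²) = 9.9e-6
Qc = 9.9e-6 < Kc = 4.4e-5: net forward reaction.

D, M₂Z₃ (reactants)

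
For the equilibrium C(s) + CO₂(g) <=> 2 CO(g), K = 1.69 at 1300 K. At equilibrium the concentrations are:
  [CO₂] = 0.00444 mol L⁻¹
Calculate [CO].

(C is a pure solid — omitted from K.)
At equilibrium, K = [CO]² / [CO₂] = 1.69.
([CO])² / (0.00444) = 1.69
[CO]² = 0.00750 ⇒ [CO] = 0.0866 mol L⁻¹

[CO] = 0.0866 mol L⁻¹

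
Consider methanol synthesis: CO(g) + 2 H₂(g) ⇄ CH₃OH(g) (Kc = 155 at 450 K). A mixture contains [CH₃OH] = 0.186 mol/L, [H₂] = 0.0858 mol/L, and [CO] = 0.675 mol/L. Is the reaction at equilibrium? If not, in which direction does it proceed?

Qc = [CH₃OH] / ([CO]·[H₂]²) = (0.186) / ((0.675)·(0.0858)²) = 37.4
Qc = 37.4 < Kc = 155, so the forward reaction proceeds.

forward (toward products)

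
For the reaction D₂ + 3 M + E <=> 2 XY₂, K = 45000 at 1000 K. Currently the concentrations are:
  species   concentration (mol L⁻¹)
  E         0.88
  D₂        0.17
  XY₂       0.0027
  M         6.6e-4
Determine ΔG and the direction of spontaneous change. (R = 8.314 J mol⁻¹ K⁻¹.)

ΔG = 11.0 kJ/mol; the forward reaction is non-spontaneous

Q = [XY₂]² / ([D₂]·[M]³·[E]) = (0.0027)² / ((0.17)·(6.6e-4)³·(0.88)) = 1.69e5
ΔG = RT ln(Q/K) = (8.314 J mol⁻¹ K⁻¹)(1000 K) × ln(1.69e5/45000)
   = (8.314 kJ/mol)(1.323) = 11.0 kJ/mol
ΔG > 0, so the forward reaction is non-spontaneous (proceeds in reverse).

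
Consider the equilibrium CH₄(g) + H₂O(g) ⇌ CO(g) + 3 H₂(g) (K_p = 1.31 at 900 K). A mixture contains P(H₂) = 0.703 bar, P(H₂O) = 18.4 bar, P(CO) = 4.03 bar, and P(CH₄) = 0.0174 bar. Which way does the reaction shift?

reverse (toward reactants)

Q_p = P(CO)·P(H₂)³ / (P(CH₄)·P(H₂O)) = (4.03)·(0.703)³ / ((0.0174)·(18.4)) = 4.37
Q_p = 4.37 > K_p = 1.31, so the reverse reaction proceeds.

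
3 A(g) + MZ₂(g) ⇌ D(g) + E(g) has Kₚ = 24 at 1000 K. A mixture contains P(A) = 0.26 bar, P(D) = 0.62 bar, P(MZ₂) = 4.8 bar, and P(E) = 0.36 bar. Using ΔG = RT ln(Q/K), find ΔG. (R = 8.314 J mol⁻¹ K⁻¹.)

Qₚ = P(D)·P(E) / (P(A)³·P(MZ₂)) = (0.62)·(0.36) / ((0.26)³·(4.8)) = 2.65
ΔG = RT ln(Qₚ/Kₚ) = (8.314 J mol⁻¹ K⁻¹)(1000 K) × ln(2.65/24)
   = (8.314 kJ/mol)(-2.203) = -18.3 kJ/mol
ΔG < 0, so the forward reaction is spontaneous (proceeds forward).

ΔG = -18.3 kJ/mol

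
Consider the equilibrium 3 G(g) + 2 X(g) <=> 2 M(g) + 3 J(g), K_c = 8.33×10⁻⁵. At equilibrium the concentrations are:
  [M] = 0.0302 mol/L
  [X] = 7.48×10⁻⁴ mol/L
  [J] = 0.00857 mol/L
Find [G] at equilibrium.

At equilibrium, K_c = [M]²·[J]³ / ([G]³·[X]²) = 8.33×10⁻⁵.
(0.0302)²·(0.00857)³ / (([G])³·(7.48×10⁻⁴)²) = 8.33×10⁻⁵
[G]³ = 12.3 ⇒ [G] = 2.31 mol/L

[G] = 2.31 mol/L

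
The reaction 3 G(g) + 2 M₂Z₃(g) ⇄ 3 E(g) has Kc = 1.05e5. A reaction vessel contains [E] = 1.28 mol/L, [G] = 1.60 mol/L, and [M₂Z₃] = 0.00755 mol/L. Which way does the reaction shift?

Qc = [E]³ / ([G]³·[M₂Z₃]²) = (1.28)³ / ((1.60)³·(0.00755)²) = 8980
Qc = 8980 < Kc = 1.05e5, so the forward reaction proceeds.

to the right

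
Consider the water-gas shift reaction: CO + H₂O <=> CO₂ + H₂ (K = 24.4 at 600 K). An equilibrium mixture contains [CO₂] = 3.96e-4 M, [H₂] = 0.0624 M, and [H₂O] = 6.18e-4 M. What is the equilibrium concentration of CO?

[CO] = 0.00164 M

At equilibrium, K = [CO₂]·[H₂] / ([CO]·[H₂O]) = 24.4.
(3.96e-4)·(0.0624) / (([CO])·(6.18e-4)) = 24.4
[CO] = 0.00164 M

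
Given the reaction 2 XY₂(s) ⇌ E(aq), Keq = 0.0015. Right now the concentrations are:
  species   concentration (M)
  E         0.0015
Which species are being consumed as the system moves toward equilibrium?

none (at equilibrium)

(XY₂ is a pure solid — omitted from Q.)
Q = [E] = 0.0015
Q = 0.0015 = Keq; the system is at equilibrium.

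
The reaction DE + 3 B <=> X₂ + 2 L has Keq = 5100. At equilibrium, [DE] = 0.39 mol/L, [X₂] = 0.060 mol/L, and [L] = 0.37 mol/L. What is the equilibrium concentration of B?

At equilibrium, Keq = [X₂]·[L]² / ([DE]·[B]³) = 5100.
(0.060)·(0.37)² / ((0.39)·([B])³) = 5100
[B]³ = 4.13×10⁻⁶ ⇒ [B] = 0.016 mol/L

[B] = 0.016 mol/L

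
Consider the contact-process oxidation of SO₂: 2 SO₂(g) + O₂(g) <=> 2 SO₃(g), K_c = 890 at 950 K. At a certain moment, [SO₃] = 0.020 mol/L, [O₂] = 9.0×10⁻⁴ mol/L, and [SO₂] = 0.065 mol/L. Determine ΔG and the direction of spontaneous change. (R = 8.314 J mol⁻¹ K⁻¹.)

ΔG = -16.9 kJ/mol; the forward reaction is spontaneous

Q_c = [SO₃]² / ([SO₂]²·[O₂]) = (0.020)² / ((0.065)²·(9.0×10⁻⁴)) = 105
ΔG = RT ln(Q_c/K_c) = (8.314 J mol⁻¹ K⁻¹)(950 K) × ln(105/890)
   = (7.898 kJ/mol)(-2.137) = -16.9 kJ/mol
ΔG < 0, so the forward reaction is spontaneous (proceeds forward).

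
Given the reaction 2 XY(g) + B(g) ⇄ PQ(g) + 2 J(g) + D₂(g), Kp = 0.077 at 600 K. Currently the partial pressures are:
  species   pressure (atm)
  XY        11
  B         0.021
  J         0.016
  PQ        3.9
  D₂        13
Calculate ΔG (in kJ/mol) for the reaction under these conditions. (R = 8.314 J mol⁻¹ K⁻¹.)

Qp = P(PQ)·P(J)²·P(D₂) / (P(XY)²·P(B)) = (3.9)·(0.016)²·(13) / ((11)²·(0.021)) = 0.00511
ΔG = RT ln(Qp/Kp) = (8.314 J mol⁻¹ K⁻¹)(600 K) × ln(0.00511/0.077)
   = (4.988 kJ/mol)(-2.713) = -13.5 kJ/mol
ΔG < 0, so the forward reaction is spontaneous (proceeds forward).

ΔG = -13.5 kJ/mol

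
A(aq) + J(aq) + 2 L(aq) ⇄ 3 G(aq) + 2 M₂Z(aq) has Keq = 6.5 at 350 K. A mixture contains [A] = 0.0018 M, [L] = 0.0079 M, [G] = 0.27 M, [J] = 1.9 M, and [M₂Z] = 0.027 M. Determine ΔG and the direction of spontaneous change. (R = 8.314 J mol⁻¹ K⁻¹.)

ΔG = 6.80 kJ/mol; the forward reaction is non-spontaneous

Q = [G]³·[M₂Z]² / ([A]·[J]·[L]²) = (0.27)³·(0.027)² / ((0.0018)·(1.9)·(0.0079)²) = 67.2
ΔG = RT ln(Q/Keq) = (8.314 J mol⁻¹ K⁻¹)(350 K) × ln(67.2/6.5)
   = (2.910 kJ/mol)(2.336) = 6.80 kJ/mol
ΔG > 0, so the forward reaction is non-spontaneous (proceeds in reverse).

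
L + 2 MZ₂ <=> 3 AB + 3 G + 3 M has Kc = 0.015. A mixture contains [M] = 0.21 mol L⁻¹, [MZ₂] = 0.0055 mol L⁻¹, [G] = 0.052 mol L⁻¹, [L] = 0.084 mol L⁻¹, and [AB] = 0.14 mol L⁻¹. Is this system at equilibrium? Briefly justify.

Qc = [AB]³·[G]³·[M]³ / ([L]·[MZ₂]²) = (0.14)³·(0.052)³·(0.21)³ / ((0.084)·(0.0055)²) = 0.0014
Qc = 0.0014 < Kc = 0.015: net forward reaction.

no; Q < K, reaction proceeds forward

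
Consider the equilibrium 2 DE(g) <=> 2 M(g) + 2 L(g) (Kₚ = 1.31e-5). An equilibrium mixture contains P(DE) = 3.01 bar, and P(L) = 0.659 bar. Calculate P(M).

At equilibrium, Kₚ = P(M)²·P(L)² / P(DE)² = 1.31e-5.
(P(M))²·(0.659)² / (3.01)² = 1.31e-5
P(M)² = 2.73e-4 ⇒ P(M) = 0.0165 bar

P(M) = 0.0165 bar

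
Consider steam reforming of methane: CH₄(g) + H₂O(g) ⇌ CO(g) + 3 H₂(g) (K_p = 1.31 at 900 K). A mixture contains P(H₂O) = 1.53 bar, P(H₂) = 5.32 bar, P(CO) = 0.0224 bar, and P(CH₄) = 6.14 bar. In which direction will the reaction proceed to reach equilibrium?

forward (toward products)

Q_p = P(CO)·P(H₂)³ / (P(CH₄)·P(H₂O)) = (0.0224)·(5.32)³ / ((6.14)·(1.53)) = 0.359
Q_p = 0.359 < K_p = 1.31, so the forward reaction proceeds.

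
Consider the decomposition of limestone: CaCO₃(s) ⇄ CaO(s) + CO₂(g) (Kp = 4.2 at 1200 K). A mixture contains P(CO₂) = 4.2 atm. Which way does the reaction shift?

at equilibrium

(CaCO₃, CaO are pure solids — omitted from Qp.)
Qp = P(CO₂) = 4.2
Qp = 4.2 = Kp, so the system is already at equilibrium.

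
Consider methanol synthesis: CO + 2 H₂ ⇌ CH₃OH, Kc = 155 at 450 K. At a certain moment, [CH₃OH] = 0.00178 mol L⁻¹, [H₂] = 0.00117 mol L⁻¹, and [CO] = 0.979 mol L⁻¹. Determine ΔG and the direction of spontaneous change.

Qc = [CH₃OH] / ([CO]·[H₂]²) = (0.00178) / ((0.979)·(0.00117)²) = 1330
ΔG = RT ln(Qc/Kc) = (8.314 J mol⁻¹ K⁻¹)(450 K) × ln(1330/155)
   = (3.741 kJ/mol)(2.150) = 8.04 kJ/mol
ΔG > 0, so the forward reaction is non-spontaneous (proceeds in reverse).

ΔG = 8.04 kJ/mol; the forward reaction is non-spontaneous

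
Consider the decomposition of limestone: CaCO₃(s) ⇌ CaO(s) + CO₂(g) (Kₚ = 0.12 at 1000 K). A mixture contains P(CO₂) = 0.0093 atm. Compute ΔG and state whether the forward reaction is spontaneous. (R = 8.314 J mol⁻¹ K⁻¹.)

ΔG = -21.3 kJ/mol; the forward reaction is spontaneous

(CaCO₃, CaO are pure solids — omitted from Qₚ.)
Qₚ = P(CO₂) = 0.00930
ΔG = RT ln(Qₚ/Kₚ) = (8.314 J mol⁻¹ K⁻¹)(1000 K) × ln(0.00930/0.12)
   = (8.314 kJ/mol)(-2.557) = -21.3 kJ/mol
ΔG < 0, so the forward reaction is spontaneous (proceeds forward).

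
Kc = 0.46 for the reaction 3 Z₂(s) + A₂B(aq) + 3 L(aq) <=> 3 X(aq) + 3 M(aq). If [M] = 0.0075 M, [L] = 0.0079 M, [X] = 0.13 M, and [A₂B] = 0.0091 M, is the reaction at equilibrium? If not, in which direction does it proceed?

(Z₂ is a pure solid — omitted from Qc.)
Qc = [X]³·[M]³ / ([A₂B]·[L]³) = (0.13)³·(0.0075)³ / ((0.0091)·(0.0079)³) = 0.21
Qc = 0.21 < Kc = 0.46, so the forward reaction proceeds.

toward products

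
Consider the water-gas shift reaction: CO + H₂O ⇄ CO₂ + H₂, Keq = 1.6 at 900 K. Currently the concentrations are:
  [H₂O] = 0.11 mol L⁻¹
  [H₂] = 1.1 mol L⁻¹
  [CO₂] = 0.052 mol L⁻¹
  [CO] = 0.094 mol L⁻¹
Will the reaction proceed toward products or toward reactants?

Q = [CO₂]·[H₂] / ([CO]·[H₂O]) = (0.052)·(1.1) / ((0.094)·(0.11)) = 5.5
Q = 5.5 > Keq = 1.6, so the reverse reaction proceeds.

toward reactants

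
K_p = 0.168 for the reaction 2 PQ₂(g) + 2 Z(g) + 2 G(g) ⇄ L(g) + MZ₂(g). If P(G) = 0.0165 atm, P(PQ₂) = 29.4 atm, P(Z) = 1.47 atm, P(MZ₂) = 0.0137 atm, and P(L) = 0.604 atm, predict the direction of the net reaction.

forward (toward products)

Q_p = P(L)·P(MZ₂) / (P(PQ₂)²·P(Z)²·P(G)²) = (0.604)·(0.0137) / ((29.4)²·(1.47)²·(0.0165)²) = 0.0163
Q_p = 0.0163 < K_p = 0.168, so the forward reaction proceeds.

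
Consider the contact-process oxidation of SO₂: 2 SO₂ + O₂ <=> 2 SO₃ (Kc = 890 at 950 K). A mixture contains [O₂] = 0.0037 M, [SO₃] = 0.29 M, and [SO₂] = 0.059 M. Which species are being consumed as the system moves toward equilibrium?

Qc = [SO₃]² / ([SO₂]²·[O₂]) = (0.29)² / ((0.059)²·(0.0037)) = 6500
Qc = 6500 > Kc = 890: net reverse reaction.

SO₃ (products)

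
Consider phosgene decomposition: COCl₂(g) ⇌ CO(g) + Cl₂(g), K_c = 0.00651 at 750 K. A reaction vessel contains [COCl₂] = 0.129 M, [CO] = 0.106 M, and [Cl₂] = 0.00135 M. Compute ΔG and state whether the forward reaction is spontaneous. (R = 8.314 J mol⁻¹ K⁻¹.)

ΔG = -11.0 kJ/mol; the forward reaction is spontaneous

Q_c = [CO]·[Cl₂] / [COCl₂] = (0.106)·(0.00135) / (0.129) = 0.00111
ΔG = RT ln(Q_c/K_c) = (8.314 J mol⁻¹ K⁻¹)(750 K) × ln(0.00111/0.00651)
   = (6.236 kJ/mol)(-1.769) = -11.0 kJ/mol
ΔG < 0, so the forward reaction is spontaneous (proceeds forward).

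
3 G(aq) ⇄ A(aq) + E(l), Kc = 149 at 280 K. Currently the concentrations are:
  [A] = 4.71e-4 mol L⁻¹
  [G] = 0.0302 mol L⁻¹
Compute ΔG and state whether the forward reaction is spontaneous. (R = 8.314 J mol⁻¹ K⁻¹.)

(E is a pure liquid — omitted from Qc.)
Qc = [A] / [G]³ = (4.71e-4) / (0.0302)³ = 17.1
ΔG = RT ln(Qc/Kc) = (8.314 J mol⁻¹ K⁻¹)(280 K) × ln(17.1/149)
   = (2.328 kJ/mol)(-2.165) = -5.04 kJ/mol
ΔG < 0, so the forward reaction is spontaneous (proceeds forward).

ΔG = -5.04 kJ/mol; the forward reaction is spontaneous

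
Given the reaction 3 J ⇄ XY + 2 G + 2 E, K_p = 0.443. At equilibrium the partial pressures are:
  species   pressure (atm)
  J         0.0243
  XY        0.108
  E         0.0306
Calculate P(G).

P(G) = 0.251 atm

At equilibrium, K_p = P(XY)·P(G)²·P(E)² / P(J)³ = 0.443.
(0.108)·(P(G))²·(0.0306)² / (0.0243)³ = 0.443
P(G)² = 0.0629 ⇒ P(G) = 0.251 atm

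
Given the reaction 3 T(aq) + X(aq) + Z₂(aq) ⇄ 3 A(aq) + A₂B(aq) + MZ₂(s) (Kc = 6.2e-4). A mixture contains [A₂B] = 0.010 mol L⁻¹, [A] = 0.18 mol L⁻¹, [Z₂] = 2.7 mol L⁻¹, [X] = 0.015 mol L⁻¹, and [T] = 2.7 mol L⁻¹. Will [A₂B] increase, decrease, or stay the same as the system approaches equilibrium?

increase

(MZ₂ is a pure solid — omitted from Qc.)
Qc = [A]³·[A₂B] / ([T]³·[X]·[Z₂]) = (0.18)³·(0.010) / ((2.7)³·(0.015)·(2.7)) = 7.3e-5
Qc = 7.3e-5 < Kc = 6.2e-4: net forward reaction.
A₂B is a product, so it increases.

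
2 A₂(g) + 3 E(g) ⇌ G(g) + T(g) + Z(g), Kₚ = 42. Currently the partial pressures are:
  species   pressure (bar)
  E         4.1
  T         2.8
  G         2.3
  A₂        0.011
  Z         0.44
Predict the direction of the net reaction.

in the reverse direction

Qₚ = P(G)·P(T)·P(Z) / (P(A₂)²·P(E)³) = (2.3)·(2.8)·(0.44) / ((0.011)²·(4.1)³) = 340
Qₚ = 340 > Kₚ = 42, so the reverse reaction proceeds.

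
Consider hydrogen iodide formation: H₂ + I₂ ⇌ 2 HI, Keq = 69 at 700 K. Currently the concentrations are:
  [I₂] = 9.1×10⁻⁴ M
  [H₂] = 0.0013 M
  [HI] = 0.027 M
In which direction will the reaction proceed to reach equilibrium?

to the left

Q = [HI]² / ([H₂]·[I₂]) = (0.027)² / ((0.0013)·(9.1×10⁻⁴)) = 620
Q = 620 > Keq = 69, so the reverse reaction proceeds.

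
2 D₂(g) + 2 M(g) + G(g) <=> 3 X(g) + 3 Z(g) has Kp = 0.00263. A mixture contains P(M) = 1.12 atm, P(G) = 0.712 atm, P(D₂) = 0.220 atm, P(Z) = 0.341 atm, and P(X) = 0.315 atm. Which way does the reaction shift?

Qp = P(X)³·P(Z)³ / (P(D₂)²·P(M)²·P(G)) = (0.315)³·(0.341)³ / ((0.220)²·(1.12)²·(0.712)) = 0.0287
Qp = 0.0287 > Kp = 0.00263, so the reverse reaction proceeds.

in the reverse direction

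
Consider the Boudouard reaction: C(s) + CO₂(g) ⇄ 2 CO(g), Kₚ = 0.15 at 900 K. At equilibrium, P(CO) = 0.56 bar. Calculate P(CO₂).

P(CO₂) = 2.1 bar

(C is a pure solid — omitted from Kₚ.)
At equilibrium, Kₚ = P(CO)² / P(CO₂) = 0.15.
(0.56)² / (P(CO₂)) = 0.15
P(CO₂) = 2.09 = 2.1 bar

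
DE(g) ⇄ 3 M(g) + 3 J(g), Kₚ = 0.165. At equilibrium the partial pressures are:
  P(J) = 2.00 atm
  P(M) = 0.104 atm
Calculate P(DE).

At equilibrium, Kₚ = P(M)³·P(J)³ / P(DE) = 0.165.
(0.104)³·(2.00)³ / (P(DE)) = 0.165
P(DE) = 0.0545 atm

P(DE) = 0.0545 atm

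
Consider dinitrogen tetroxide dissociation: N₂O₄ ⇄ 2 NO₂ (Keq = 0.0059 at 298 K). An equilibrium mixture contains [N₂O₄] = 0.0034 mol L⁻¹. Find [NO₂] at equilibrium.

At equilibrium, Keq = [NO₂]² / [N₂O₄] = 0.0059.
([NO₂])² / (0.0034) = 0.0059
[NO₂]² = 2.01e-5 ⇒ [NO₂] = 0.0045 mol L⁻¹

[NO₂] = 0.0045 mol L⁻¹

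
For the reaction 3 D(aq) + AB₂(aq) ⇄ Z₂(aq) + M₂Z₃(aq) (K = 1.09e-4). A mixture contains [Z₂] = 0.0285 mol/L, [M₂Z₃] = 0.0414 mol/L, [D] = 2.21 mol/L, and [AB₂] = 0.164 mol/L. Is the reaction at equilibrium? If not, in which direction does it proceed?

toward reactants

Q = [Z₂]·[M₂Z₃] / ([D]³·[AB₂]) = (0.0285)·(0.0414) / ((2.21)³·(0.164)) = 6.67e-4
Q = 6.67e-4 > K = 1.09e-4, so the reverse reaction proceeds.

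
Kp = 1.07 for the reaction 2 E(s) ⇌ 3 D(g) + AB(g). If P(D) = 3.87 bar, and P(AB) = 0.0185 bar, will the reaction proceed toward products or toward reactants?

(E is a pure solid — omitted from Qp.)
Qp = P(D)³·P(AB) = (3.87)³·(0.0185) = 1.07
Qp = 1.07 = Kp, so the system is already at equilibrium.

at equilibrium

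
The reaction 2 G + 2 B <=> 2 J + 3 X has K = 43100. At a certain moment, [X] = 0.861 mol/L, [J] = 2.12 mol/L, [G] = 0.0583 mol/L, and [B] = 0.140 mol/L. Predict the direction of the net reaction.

at equilibrium

Q = [J]²·[X]³ / ([G]²·[B]²) = (2.12)²·(0.861)³ / ((0.0583)²·(0.140)²) = 43100
Q = 43100 = K, so the system is already at equilibrium.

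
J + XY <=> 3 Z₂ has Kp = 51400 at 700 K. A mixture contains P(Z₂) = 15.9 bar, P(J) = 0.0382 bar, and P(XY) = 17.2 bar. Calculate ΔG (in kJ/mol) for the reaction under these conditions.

ΔG = -12.4 kJ/mol

Qp = P(Z₂)³ / (P(J)·P(XY)) = (15.9)³ / ((0.0382)·(17.2)) = 6120
ΔG = RT ln(Qp/Kp) = (8.314 J mol⁻¹ K⁻¹)(700 K) × ln(6120/51400)
   = (5.820 kJ/mol)(-2.128) = -12.4 kJ/mol
ΔG < 0, so the forward reaction is spontaneous (proceeds forward).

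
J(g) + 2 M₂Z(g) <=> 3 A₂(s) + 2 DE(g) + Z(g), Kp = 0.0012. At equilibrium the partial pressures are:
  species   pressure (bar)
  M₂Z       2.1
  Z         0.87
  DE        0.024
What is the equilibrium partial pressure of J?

P(J) = 0.095 bar

(A₂ is a pure solid — omitted from Kp.)
At equilibrium, Kp = P(DE)²·P(Z) / (P(J)·P(M₂Z)²) = 0.0012.
(0.024)²·(0.87) / ((P(J))·(2.1)²) = 0.0012
P(J) = 0.0947 = 0.095 bar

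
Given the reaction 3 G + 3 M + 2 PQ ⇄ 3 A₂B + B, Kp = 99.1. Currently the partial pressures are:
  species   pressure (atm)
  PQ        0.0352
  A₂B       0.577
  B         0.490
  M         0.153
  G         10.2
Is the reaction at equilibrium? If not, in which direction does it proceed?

Qp = P(A₂B)³·P(B) / (P(G)³·P(M)³·P(PQ)²) = (0.577)³·(0.490) / ((10.2)³·(0.153)³·(0.0352)²) = 20.0
Qp = 20.0 < Kp = 99.1, so the forward reaction proceeds.

forward (toward products)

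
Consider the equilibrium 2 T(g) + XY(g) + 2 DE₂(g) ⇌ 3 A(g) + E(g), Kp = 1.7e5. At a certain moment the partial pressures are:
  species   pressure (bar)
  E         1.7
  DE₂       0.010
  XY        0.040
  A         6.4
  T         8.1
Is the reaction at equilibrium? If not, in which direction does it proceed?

Qp = P(A)³·P(E) / (P(T)²·P(XY)·P(DE₂)²) = (6.4)³·(1.7) / ((8.1)²·(0.040)·(0.010)²) = 1.7e6
Qp = 1.7e6 > Kp = 1.7e5, so the reverse reaction proceeds.

to the left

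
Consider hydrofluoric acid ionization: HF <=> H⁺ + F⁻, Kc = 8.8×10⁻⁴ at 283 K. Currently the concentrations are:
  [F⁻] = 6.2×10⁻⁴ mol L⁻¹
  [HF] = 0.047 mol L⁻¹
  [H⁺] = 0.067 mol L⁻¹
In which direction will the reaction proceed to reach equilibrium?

no net change (already at equilibrium)

Qc = [H⁺]·[F⁻] / [HF] = (0.067)·(6.2×10⁻⁴) / (0.047) = 8.8×10⁻⁴
Qc = 8.8×10⁻⁴ = Kc, so the system is already at equilibrium.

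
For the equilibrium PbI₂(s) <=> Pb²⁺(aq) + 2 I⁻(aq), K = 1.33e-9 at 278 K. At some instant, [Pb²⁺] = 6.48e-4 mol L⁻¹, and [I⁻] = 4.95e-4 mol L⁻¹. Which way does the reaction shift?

(PbI₂ is a pure solid — omitted from Q.)
Q = [Pb²⁺]·[I⁻]² = (6.48e-4)·(4.95e-4)² = 1.59e-10
Q = 1.59e-10 < K = 1.33e-9, so the forward reaction proceeds.

forward (toward products)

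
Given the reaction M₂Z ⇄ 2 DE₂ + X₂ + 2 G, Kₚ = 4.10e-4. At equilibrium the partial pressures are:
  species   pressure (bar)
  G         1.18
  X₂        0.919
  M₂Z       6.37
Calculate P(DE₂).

P(DE₂) = 0.0452 bar

At equilibrium, Kₚ = P(DE₂)²·P(X₂)·P(G)² / P(M₂Z) = 4.10e-4.
(P(DE₂))²·(0.919)·(1.18)² / (6.37) = 4.10e-4
P(DE₂)² = 0.00204 ⇒ P(DE₂) = 0.0452 bar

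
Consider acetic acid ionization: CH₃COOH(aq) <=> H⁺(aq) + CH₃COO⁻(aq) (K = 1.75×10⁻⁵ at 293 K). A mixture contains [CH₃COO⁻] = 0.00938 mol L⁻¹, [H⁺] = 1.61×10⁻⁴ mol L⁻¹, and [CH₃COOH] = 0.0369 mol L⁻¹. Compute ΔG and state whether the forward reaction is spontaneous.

ΔG = 2.07 kJ/mol; the forward reaction is non-spontaneous

Q = [H⁺]·[CH₃COO⁻] / [CH₃COOH] = (1.61×10⁻⁴)·(0.00938) / (0.0369) = 4.09×10⁻⁵
ΔG = RT ln(Q/K) = (8.314 J mol⁻¹ K⁻¹)(293 K) × ln(4.09×10⁻⁵/1.75×10⁻⁵)
   = (2.436 kJ/mol)(0.8489) = 2.07 kJ/mol
ΔG > 0, so the forward reaction is non-spontaneous (proceeds in reverse).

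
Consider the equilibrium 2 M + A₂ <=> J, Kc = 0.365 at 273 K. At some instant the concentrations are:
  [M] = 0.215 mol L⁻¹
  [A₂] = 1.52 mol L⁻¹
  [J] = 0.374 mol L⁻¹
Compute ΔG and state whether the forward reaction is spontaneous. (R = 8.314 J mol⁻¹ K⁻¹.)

Qc = [J] / ([M]²·[A₂]) = (0.374) / ((0.215)²·(1.52)) = 5.32
ΔG = RT ln(Qc/Kc) = (8.314 J mol⁻¹ K⁻¹)(273 K) × ln(5.32/0.365)
   = (2.270 kJ/mol)(2.679) = 6.08 kJ/mol
ΔG > 0, so the forward reaction is non-spontaneous (proceeds in reverse).

ΔG = 6.08 kJ/mol; the forward reaction is non-spontaneous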